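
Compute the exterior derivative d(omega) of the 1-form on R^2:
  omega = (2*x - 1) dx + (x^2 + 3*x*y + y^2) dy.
d(omega) = (2*x + 3*y) dx ∧ dy

For a 1-form omega = sum_i f_i dx_i, the exterior derivative is
  d(omega) = sum_{i < j} (∂f_j/∂x_i - ∂f_i/∂x_j) dx_i ∧ dx_j.
  coefficient of dx ∧ dy: ∂f_2/∂x - ∂f_1/∂y = ∂(x^2 + 3*x*y + y^2)/∂x - ∂(2*x - 1)/∂y = 2*x + 3*y
Assembling: d(omega) = (2*x + 3*y) dx ∧ dy.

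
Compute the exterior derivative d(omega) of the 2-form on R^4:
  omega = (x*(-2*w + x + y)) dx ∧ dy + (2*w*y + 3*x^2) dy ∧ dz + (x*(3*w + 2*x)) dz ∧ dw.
d(omega) = (-2*x) dx ∧ dy ∧ dw + (6*x) dx ∧ dy ∧ dz + (2*y) dy ∧ dz ∧ dw + (3*w + 4*x) dx ∧ dz ∧ dw

For a 2-form omega = sum_{i<j} g_{ij} dx_i ∧ dx_j, the exterior derivative is
  d(omega) = sum_{i<j} d(g_{ij}) ∧ dx_i ∧ dx_j = sum_{i<j, k} (∂g_{ij}/∂x_k) dx_k ∧ dx_i ∧ dx_j.
Expand each term, using dx_k ∧ dx_i ∧ dx_j = sgn(permutation) dx_{(a)} ∧ dx_{(b)} ∧ dx_{(c)} with (a < b < c) sorted:
  d(x*(-2*w + x + y)) includes (∂/∂w)(x*(-2*w + x + y)) dw = (-2*x) dw, which multiplied by dx ∧ dy gives (-2*x) dx ∧ dy ∧ dw
  d(2*w*y + 3*x^2) includes (∂/∂x)(2*w*y + 3*x^2) dx = (6*x) dx, which multiplied by dy ∧ dz gives (6*x) dx ∧ dy ∧ dz
  d(2*w*y + 3*x^2) includes (∂/∂w)(2*w*y + 3*x^2) dw = (2*y) dw, which multiplied by dy ∧ dz gives (2*y) dy ∧ dz ∧ dw
  d(x*(3*w + 2*x)) includes (∂/∂x)(x*(3*w + 2*x)) dx = (3*w + 4*x) dx, which multiplied by dz ∧ dw gives (3*w + 4*x) dx ∧ dz ∧ dw
Collecting like 3-forms: d(omega) = (-2*x) dx ∧ dy ∧ dw + (6*x) dx ∧ dy ∧ dz + (2*y) dy ∧ dz ∧ dw + (3*w + 4*x) dx ∧ dz ∧ dw.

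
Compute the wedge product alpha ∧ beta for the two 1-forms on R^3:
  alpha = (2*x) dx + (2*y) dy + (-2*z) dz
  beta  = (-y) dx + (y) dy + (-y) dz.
alpha ∧ beta = (2*y*(x + y)) dx ∧ dy + (-2*y*(x + z)) dx ∧ dz + (2*y*(-y + z)) dy ∧ dz

Distribute the wedge, using dx_i ∧ dx_j = -dx_j ∧ dx_i and dx_i ∧ dx_i = 0. For each pair (i, j) with i < j, the coefficient of dx_i ∧ dx_j in alpha ∧ beta is (alpha_i * beta_j - alpha_j * beta_i). Collecting: alpha ∧ beta = (2*y*(x + y)) dx ∧ dy + (-2*y*(x + z)) dx ∧ dz + (2*y*(-y + z)) dy ∧ dz.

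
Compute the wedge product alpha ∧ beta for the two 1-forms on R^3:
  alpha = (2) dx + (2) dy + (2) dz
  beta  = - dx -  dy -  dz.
alpha ∧ beta = 0

Distribute the wedge, using dx_i ∧ dx_j = -dx_j ∧ dx_i and dx_i ∧ dx_i = 0. For each pair (i, j) with i < j, the coefficient of dx_i ∧ dx_j in alpha ∧ beta is (alpha_i * beta_j - alpha_j * beta_i). Collecting: alpha ∧ beta = 0.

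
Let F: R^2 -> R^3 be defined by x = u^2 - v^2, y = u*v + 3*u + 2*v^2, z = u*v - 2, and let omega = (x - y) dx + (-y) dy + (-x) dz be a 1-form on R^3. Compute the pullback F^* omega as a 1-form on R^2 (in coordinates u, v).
F^* omega = (2*u^3 - 3*u^2*v - 6*u^2 - 7*u*v^2 - 6*u*v - 9*u - v^3 - 6*v^2) du + (-u^3 - 3*u^2*v - 3*u^2 - 3*u*v^2 - 6*u*v - 2*v^3) dv

Using F^*(f dg) = (f ∘ F) d(g ∘ F), substitute each coordinate x_i by F_i(u, v) in f_i, and replace dx_i by d F_i = (∂F_i/∂u) du + (∂F_i/∂v) dv.
  For the x component: f_1(F) = u^2 - u*v - 3*u - 3*v^2; d F_1 = (2*u) du + (-2*v) dv
  For the y component: f_2(F) = -u*v - 3*u - 2*v^2; d F_2 = (v + 3) du + (u + 4*v) dv
  For the z component: f_3(F) = -u^2 + v^2; d F_3 = (v) du + (u) dv
Combining and collecting du, dv coefficients:
  coeff of du: 2*u^3 - 3*u^2*v - 6*u^2 - 7*u*v^2 - 6*u*v - 9*u - v^3 - 6*v^2
  coeff of dv: -u^3 - 3*u^2*v - 3*u^2 - 3*u*v^2 - 6*u*v - 2*v^3
F^* omega = (2*u^3 - 3*u^2*v - 6*u^2 - 7*u*v^2 - 6*u*v - 9*u - v^3 - 6*v^2) du + (-u^3 - 3*u^2*v - 3*u^2 - 3*u*v^2 - 6*u*v - 2*v^3) dv.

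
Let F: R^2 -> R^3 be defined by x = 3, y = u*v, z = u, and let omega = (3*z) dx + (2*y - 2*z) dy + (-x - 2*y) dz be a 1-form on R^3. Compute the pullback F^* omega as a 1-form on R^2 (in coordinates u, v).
F^* omega = (2*u*v^2 - 4*u*v - 3) du + (2*u^2*(v - 1)) dv

Using F^*(f dg) = (f ∘ F) d(g ∘ F), substitute each coordinate x_i by F_i(u, v) in f_i, and replace dx_i by d F_i = (∂F_i/∂u) du + (∂F_i/∂v) dv.
  For the x component: f_1(F) = 3*u; d F_1 = (0) du + (0) dv
  For the y component: f_2(F) = 2*u*(v - 1); d F_2 = (v) du + (u) dv
  For the z component: f_3(F) = -2*u*v - 3; d F_3 = (1) du + (0) dv
Combining and collecting du, dv coefficients:
  coeff of du: 2*u*v^2 - 4*u*v - 3
  coeff of dv: 2*u^2*(v - 1)
F^* omega = (2*u*v^2 - 4*u*v - 3) du + (2*u^2*(v - 1)) dv.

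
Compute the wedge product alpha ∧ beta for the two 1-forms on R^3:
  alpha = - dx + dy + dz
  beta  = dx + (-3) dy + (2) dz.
alpha ∧ beta = (2) dx ∧ dy + (-3) dx ∧ dz + (5) dy ∧ dz

Distribute the wedge, using dx_i ∧ dx_j = -dx_j ∧ dx_i and dx_i ∧ dx_i = 0. For each pair (i, j) with i < j, the coefficient of dx_i ∧ dx_j in alpha ∧ beta is (alpha_i * beta_j - alpha_j * beta_i). Collecting: alpha ∧ beta = (2) dx ∧ dy + (-3) dx ∧ dz + (5) dy ∧ dz.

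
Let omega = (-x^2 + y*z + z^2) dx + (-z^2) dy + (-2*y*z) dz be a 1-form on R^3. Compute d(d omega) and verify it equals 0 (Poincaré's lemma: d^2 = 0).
d(d omega) = 0

Step 1: d omega = sum_{i<j} (∂f_j/∂x_i - ∂f_i/∂x_j) dx_i ∧ dx_j:
  coeff of dx ∧ dy: -z
  coeff of dx ∧ dz: -y - 2*z
  coeff of dy ∧ dz: 0
Step 2: Apply d again to each 2-form coefficient. The only possible 3-form in R^3 is dx ∧ dy ∧ dz, with coefficient
  ∂(coeff of dy∧dz)/∂x - ∂(coeff of dx∧dz)/∂y + ∂(coeff of dx∧dy)/∂z
  = ∂/∂x (0) - ∂/∂y (-y - 2*z) + ∂/∂z (-z).
Each of these terms simplifies to sums of mixed partials that cancel in pairs. The result is 0 (by equality of mixed partials for smooth functions — Schwarz / Clairaut).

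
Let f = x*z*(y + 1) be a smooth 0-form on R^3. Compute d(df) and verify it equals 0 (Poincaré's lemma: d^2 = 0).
d(df) = 0

Step 1: df = sum_i (∂f/∂x_i) dx_i = (z*(y + 1)) dx + (x*z) dy + (x*(y + 1)) dz.
Step 2: Apply d again. Using the 1-form formula, the coefficient of dx ∧ dy in d(df) is ∂^2 f/∂x ∂y - ∂^2 f/∂y ∂x = (z) - (z) = 0 (equality of mixed partials for smooth f).
Similarly for dx ∧ dz and dy ∧ dz — all coefficients vanish. So d(df) = 0.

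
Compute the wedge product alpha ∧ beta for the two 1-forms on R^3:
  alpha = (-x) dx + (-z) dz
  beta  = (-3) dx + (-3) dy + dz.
alpha ∧ beta = (3*x) dx ∧ dy + (-x - 3*z) dx ∧ dz + (-3*z) dy ∧ dz

Distribute the wedge, using dx_i ∧ dx_j = -dx_j ∧ dx_i and dx_i ∧ dx_i = 0. For each pair (i, j) with i < j, the coefficient of dx_i ∧ dx_j in alpha ∧ beta is (alpha_i * beta_j - alpha_j * beta_i). Collecting: alpha ∧ beta = (3*x) dx ∧ dy + (-x - 3*z) dx ∧ dz + (-3*z) dy ∧ dz.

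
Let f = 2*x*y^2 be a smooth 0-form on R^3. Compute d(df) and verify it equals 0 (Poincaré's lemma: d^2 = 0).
d(df) = 0

Step 1: df = sum_i (∂f/∂x_i) dx_i = (2*y^2) dx + (4*x*y) dy + (0) dz.
Step 2: Apply d again. Using the 1-form formula, the coefficient of dx ∧ dy in d(df) is ∂^2 f/∂x ∂y - ∂^2 f/∂y ∂x = (4*y) - (4*y) = 0 (equality of mixed partials for smooth f).
Similarly for dx ∧ dz and dy ∧ dz — all coefficients vanish. So d(df) = 0.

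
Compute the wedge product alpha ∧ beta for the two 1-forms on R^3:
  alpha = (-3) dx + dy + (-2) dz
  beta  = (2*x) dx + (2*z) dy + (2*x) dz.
alpha ∧ beta = (-2*x - 6*z) dx ∧ dy + (-2*x) dx ∧ dz + (2*x + 4*z) dy ∧ dz

Distribute the wedge, using dx_i ∧ dx_j = -dx_j ∧ dx_i and dx_i ∧ dx_i = 0. For each pair (i, j) with i < j, the coefficient of dx_i ∧ dx_j in alpha ∧ beta is (alpha_i * beta_j - alpha_j * beta_i). Collecting: alpha ∧ beta = (-2*x - 6*z) dx ∧ dy + (-2*x) dx ∧ dz + (2*x + 4*z) dy ∧ dz.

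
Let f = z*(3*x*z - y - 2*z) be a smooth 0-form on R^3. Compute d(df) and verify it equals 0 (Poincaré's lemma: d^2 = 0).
d(df) = 0

Step 1: df = sum_i (∂f/∂x_i) dx_i = (3*z^2) dx + (-z) dy + (6*x*z - y - 4*z) dz.
Step 2: Apply d again. Using the 1-form formula, the coefficient of dx ∧ dy in d(df) is ∂^2 f/∂x ∂y - ∂^2 f/∂y ∂x = (0) - (0) = 0 (equality of mixed partials for smooth f).
Similarly for dx ∧ dz and dy ∧ dz — all coefficients vanish. So d(df) = 0.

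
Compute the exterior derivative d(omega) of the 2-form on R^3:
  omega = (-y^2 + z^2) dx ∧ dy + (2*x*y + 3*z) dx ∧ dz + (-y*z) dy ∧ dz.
d(omega) = (-2*x + 2*z) dx ∧ dy ∧ dz

For a 2-form omega = sum_{i<j} g_{ij} dx_i ∧ dx_j, the exterior derivative is
  d(omega) = sum_{i<j} d(g_{ij}) ∧ dx_i ∧ dx_j = sum_{i<j, k} (∂g_{ij}/∂x_k) dx_k ∧ dx_i ∧ dx_j.
Expand each term, using dx_k ∧ dx_i ∧ dx_j = sgn(permutation) dx_{(a)} ∧ dx_{(b)} ∧ dx_{(c)} with (a < b < c) sorted:
  d(-y^2 + z^2) includes (∂/∂z)(-y^2 + z^2) dz = (2*z) dz, which multiplied by dx ∧ dy gives (2*z) dx ∧ dy ∧ dz
  d(2*x*y + 3*z) includes (∂/∂y)(2*x*y + 3*z) dy = (2*x) dy, which multiplied by dx ∧ dz gives (-2*x) dx ∧ dy ∧ dz
Collecting like 3-forms: d(omega) = (-2*x + 2*z) dx ∧ dy ∧ dz.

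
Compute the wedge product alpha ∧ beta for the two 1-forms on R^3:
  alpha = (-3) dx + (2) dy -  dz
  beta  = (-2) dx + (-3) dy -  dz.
alpha ∧ beta = (13) dx ∧ dy + (1) dx ∧ dz + (-5) dy ∧ dz

Distribute the wedge, using dx_i ∧ dx_j = -dx_j ∧ dx_i and dx_i ∧ dx_i = 0. For each pair (i, j) with i < j, the coefficient of dx_i ∧ dx_j in alpha ∧ beta is (alpha_i * beta_j - alpha_j * beta_i). Collecting: alpha ∧ beta = (13) dx ∧ dy + (1) dx ∧ dz + (-5) dy ∧ dz.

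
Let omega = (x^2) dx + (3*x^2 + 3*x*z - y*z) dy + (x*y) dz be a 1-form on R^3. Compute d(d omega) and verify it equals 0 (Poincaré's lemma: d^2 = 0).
d(d omega) = 0

Step 1: d omega = sum_{i<j} (∂f_j/∂x_i - ∂f_i/∂x_j) dx_i ∧ dx_j:
  coeff of dx ∧ dy: 6*x + 3*z
  coeff of dx ∧ dz: y
  coeff of dy ∧ dz: -2*x + y
Step 2: Apply d again to each 2-form coefficient. The only possible 3-form in R^3 is dx ∧ dy ∧ dz, with coefficient
  ∂(coeff of dy∧dz)/∂x - ∂(coeff of dx∧dz)/∂y + ∂(coeff of dx∧dy)/∂z
  = ∂/∂x (-2*x + y) - ∂/∂y (y) + ∂/∂z (6*x + 3*z).
Each of these terms simplifies to sums of mixed partials that cancel in pairs. The result is 0 (by equality of mixed partials for smooth functions — Schwarz / Clairaut).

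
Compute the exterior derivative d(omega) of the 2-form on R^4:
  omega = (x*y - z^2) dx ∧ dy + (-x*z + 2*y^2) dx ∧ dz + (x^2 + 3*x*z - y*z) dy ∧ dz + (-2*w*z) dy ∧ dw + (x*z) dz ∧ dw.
d(omega) = (2*x - 4*y + z) dx ∧ dy ∧ dz + (2*w) dy ∧ dz ∧ dw + (z) dx ∧ dz ∧ dw

For a 2-form omega = sum_{i<j} g_{ij} dx_i ∧ dx_j, the exterior derivative is
  d(omega) = sum_{i<j} d(g_{ij}) ∧ dx_i ∧ dx_j = sum_{i<j, k} (∂g_{ij}/∂x_k) dx_k ∧ dx_i ∧ dx_j.
Expand each term, using dx_k ∧ dx_i ∧ dx_j = sgn(permutation) dx_{(a)} ∧ dx_{(b)} ∧ dx_{(c)} with (a < b < c) sorted:
  d(x*y - z^2) includes (∂/∂z)(x*y - z^2) dz = (-2*z) dz, which multiplied by dx ∧ dy gives (-2*z) dx ∧ dy ∧ dz
  d(-x*z + 2*y^2) includes (∂/∂y)(-x*z + 2*y^2) dy = (4*y) dy, which multiplied by dx ∧ dz gives (-4*y) dx ∧ dy ∧ dz
  d(x^2 + 3*x*z - y*z) includes (∂/∂x)(x^2 + 3*x*z - y*z) dx = (2*x + 3*z) dx, which multiplied by dy ∧ dz gives (2*x + 3*z) dx ∧ dy ∧ dz
  d(-2*w*z) includes (∂/∂z)(-2*w*z) dz = (-2*w) dz, which multiplied by dy ∧ dw gives (2*w) dy ∧ dz ∧ dw
  d(x*z) includes (∂/∂x)(x*z) dx = (z) dx, which multiplied by dz ∧ dw gives (z) dx ∧ dz ∧ dw
Collecting like 3-forms: d(omega) = (2*x - 4*y + z) dx ∧ dy ∧ dz + (2*w) dy ∧ dz ∧ dw + (z) dx ∧ dz ∧ dw.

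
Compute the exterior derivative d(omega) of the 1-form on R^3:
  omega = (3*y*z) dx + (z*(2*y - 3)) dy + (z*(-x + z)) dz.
d(omega) = (-3*z) dx ∧ dy + (-3*y - z) dx ∧ dz + (3 - 2*y) dy ∧ dz

For a 1-form omega = sum_i f_i dx_i, the exterior derivative is
  d(omega) = sum_{i < j} (∂f_j/∂x_i - ∂f_i/∂x_j) dx_i ∧ dx_j.
  coefficient of dx ∧ dy: ∂f_2/∂x - ∂f_1/∂y = ∂(z*(2*y - 3))/∂x - ∂(3*y*z)/∂y = -3*z
  coefficient of dx ∧ dz: ∂f_3/∂x - ∂f_1/∂z = ∂(z*(-x + z))/∂x - ∂(3*y*z)/∂z = -3*y - z
  coefficient of dy ∧ dz: ∂f_3/∂y - ∂f_2/∂z = ∂(z*(-x + z))/∂y - ∂(z*(2*y - 3))/∂z = 3 - 2*y
Assembling: d(omega) = (-3*z) dx ∧ dy + (-3*y - z) dx ∧ dz + (3 - 2*y) dy ∧ dz.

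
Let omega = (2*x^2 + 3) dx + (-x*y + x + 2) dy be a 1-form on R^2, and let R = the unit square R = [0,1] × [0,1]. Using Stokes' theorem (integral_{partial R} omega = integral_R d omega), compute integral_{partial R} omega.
integral_(partial R) omega = 1/2

Stokes: integral_partial_R omega = integral_R d omega with d omega = (∂Q/∂x - ∂P/∂y) dx ∧ dy.
  ∂Q/∂x = 1 - y
  ∂P/∂y = 0
  integrand = ∂Q/∂x - ∂P/∂y = 1 - y.
Integrating over R: integral_0^1 integral_0^1 (1 - y) dx dy = 1/2.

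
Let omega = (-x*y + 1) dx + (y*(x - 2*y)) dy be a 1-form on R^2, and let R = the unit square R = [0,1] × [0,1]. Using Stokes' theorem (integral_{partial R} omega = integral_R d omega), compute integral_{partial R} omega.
integral_(partial R) omega = 1

Stokes: integral_partial_R omega = integral_R d omega with d omega = (∂Q/∂x - ∂P/∂y) dx ∧ dy.
  ∂Q/∂x = y
  ∂P/∂y = -x
  integrand = ∂Q/∂x - ∂P/∂y = x + y.
Integrating over R: integral_0^1 integral_0^1 (x + y) dx dy = 1.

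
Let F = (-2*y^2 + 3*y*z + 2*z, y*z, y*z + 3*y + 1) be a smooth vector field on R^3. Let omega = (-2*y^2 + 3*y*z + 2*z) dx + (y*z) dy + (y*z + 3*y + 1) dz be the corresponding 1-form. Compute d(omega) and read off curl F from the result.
d(omega) = (-y + z + 3) dy ∧ dz + (3*y + 2) dz ∧ dx + (4*y - 3*z) dx ∧ dy; curl F = (-y + z + 3, 3*y + 2, 4*y - 3*z)

d omega = sum_{i<j} (∂f_j/∂x_i - ∂f_i/∂x_j) dx_i ∧ dx_j. Under the identification (dy ∧ dz, dz ∧ dx, dx ∧ dy) ↔ (e_x, e_y, e_z), the coefficients are exactly the components of curl F. Compute:
  ∂R/∂y - ∂Q/∂z = (z + 3) - (y) = -y + z + 3
  ∂P/∂z - ∂R/∂x = (3*y + 2) - (0) = 3*y + 2
  ∂Q/∂x - ∂P/∂y = (0) - (-4*y + 3*z) = 4*y - 3*z.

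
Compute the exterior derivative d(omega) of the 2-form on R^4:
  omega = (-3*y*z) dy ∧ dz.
d(omega) = 0

For a 2-form omega = sum_{i<j} g_{ij} dx_i ∧ dx_j, the exterior derivative is
  d(omega) = sum_{i<j} d(g_{ij}) ∧ dx_i ∧ dx_j = sum_{i<j, k} (∂g_{ij}/∂x_k) dx_k ∧ dx_i ∧ dx_j.
Expand each term, using dx_k ∧ dx_i ∧ dx_j = sgn(permutation) dx_{(a)} ∧ dx_{(b)} ∧ dx_{(c)} with (a < b < c) sorted:

Collecting like 3-forms: d(omega) = 0.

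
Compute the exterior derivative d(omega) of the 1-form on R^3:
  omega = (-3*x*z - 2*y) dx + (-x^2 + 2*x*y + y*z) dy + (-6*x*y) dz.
d(omega) = (-2*x + 2*y + 2) dx ∧ dy + (3*x - 6*y) dx ∧ dz + (-6*x - y) dy ∧ dz

For a 1-form omega = sum_i f_i dx_i, the exterior derivative is
  d(omega) = sum_{i < j} (∂f_j/∂x_i - ∂f_i/∂x_j) dx_i ∧ dx_j.
  coefficient of dx ∧ dy: ∂f_2/∂x - ∂f_1/∂y = ∂(-x^2 + 2*x*y + y*z)/∂x - ∂(-3*x*z - 2*y)/∂y = -2*x + 2*y + 2
  coefficient of dx ∧ dz: ∂f_3/∂x - ∂f_1/∂z = ∂(-6*x*y)/∂x - ∂(-3*x*z - 2*y)/∂z = 3*x - 6*y
  coefficient of dy ∧ dz: ∂f_3/∂y - ∂f_2/∂z = ∂(-6*x*y)/∂y - ∂(-x^2 + 2*x*y + y*z)/∂z = -6*x - y
Assembling: d(omega) = (-2*x + 2*y + 2) dx ∧ dy + (3*x - 6*y) dx ∧ dz + (-6*x - y) dy ∧ dz.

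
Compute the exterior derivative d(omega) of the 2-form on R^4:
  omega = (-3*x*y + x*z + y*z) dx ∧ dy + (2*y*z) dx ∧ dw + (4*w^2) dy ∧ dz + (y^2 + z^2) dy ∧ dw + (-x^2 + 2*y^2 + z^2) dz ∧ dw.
d(omega) = (x + y) dx ∧ dy ∧ dz + (-2*z) dx ∧ dy ∧ dw + (-2*x - 2*y) dx ∧ dz ∧ dw + (8*w + 4*y - 2*z) dy ∧ dz ∧ dw

For a 2-form omega = sum_{i<j} g_{ij} dx_i ∧ dx_j, the exterior derivative is
  d(omega) = sum_{i<j} d(g_{ij}) ∧ dx_i ∧ dx_j = sum_{i<j, k} (∂g_{ij}/∂x_k) dx_k ∧ dx_i ∧ dx_j.
Expand each term, using dx_k ∧ dx_i ∧ dx_j = sgn(permutation) dx_{(a)} ∧ dx_{(b)} ∧ dx_{(c)} with (a < b < c) sorted:
  d(-3*x*y + x*z + y*z) includes (∂/∂z)(-3*x*y + x*z + y*z) dz = (x + y) dz, which multiplied by dx ∧ dy gives (x + y) dx ∧ dy ∧ dz
  d(2*y*z) includes (∂/∂y)(2*y*z) dy = (2*z) dy, which multiplied by dx ∧ dw gives (-2*z) dx ∧ dy ∧ dw
  d(2*y*z) includes (∂/∂z)(2*y*z) dz = (2*y) dz, which multiplied by dx ∧ dw gives (-2*y) dx ∧ dz ∧ dw
  d(4*w^2) includes (∂/∂w)(4*w^2) dw = (8*w) dw, which multiplied by dy ∧ dz gives (8*w) dy ∧ dz ∧ dw
  d(y^2 + z^2) includes (∂/∂z)(y^2 + z^2) dz = (2*z) dz, which multiplied by dy ∧ dw gives (-2*z) dy ∧ dz ∧ dw
  d(-x^2 + 2*y^2 + z^2) includes (∂/∂x)(-x^2 + 2*y^2 + z^2) dx = (-2*x) dx, which multiplied by dz ∧ dw gives (-2*x) dx ∧ dz ∧ dw
  d(-x^2 + 2*y^2 + z^2) includes (∂/∂y)(-x^2 + 2*y^2 + z^2) dy = (4*y) dy, which multiplied by dz ∧ dw gives (4*y) dy ∧ dz ∧ dw
Collecting like 3-forms: d(omega) = (x + y) dx ∧ dy ∧ dz + (-2*z) dx ∧ dy ∧ dw + (-2*x - 2*y) dx ∧ dz ∧ dw + (8*w + 4*y - 2*z) dy ∧ dz ∧ dw.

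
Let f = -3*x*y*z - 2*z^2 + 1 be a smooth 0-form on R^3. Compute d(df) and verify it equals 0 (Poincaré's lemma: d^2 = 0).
d(df) = 0

Step 1: df = sum_i (∂f/∂x_i) dx_i = (-3*y*z) dx + (-3*x*z) dy + (-3*x*y - 4*z) dz.
Step 2: Apply d again. Using the 1-form formula, the coefficient of dx ∧ dy in d(df) is ∂^2 f/∂x ∂y - ∂^2 f/∂y ∂x = (-3*z) - (-3*z) = 0 (equality of mixed partials for smooth f).
Similarly for dx ∧ dz and dy ∧ dz — all coefficients vanish. So d(df) = 0.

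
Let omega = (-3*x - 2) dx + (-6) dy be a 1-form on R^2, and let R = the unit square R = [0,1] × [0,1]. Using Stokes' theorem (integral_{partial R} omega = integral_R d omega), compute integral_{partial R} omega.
integral_(partial R) omega = 0

Stokes: integral_partial_R omega = integral_R d omega with d omega = (∂Q/∂x - ∂P/∂y) dx ∧ dy.
  ∂Q/∂x = 0
  ∂P/∂y = 0
  integrand = ∂Q/∂x - ∂P/∂y = 0.
Integrating over R: integral_0^1 integral_0^1 (0) dx dy = 0.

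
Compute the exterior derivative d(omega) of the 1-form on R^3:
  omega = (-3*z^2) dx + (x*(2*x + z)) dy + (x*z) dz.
d(omega) = (4*x + z) dx ∧ dy + (7*z) dx ∧ dz + (-x) dy ∧ dz

For a 1-form omega = sum_i f_i dx_i, the exterior derivative is
  d(omega) = sum_{i < j} (∂f_j/∂x_i - ∂f_i/∂x_j) dx_i ∧ dx_j.
  coefficient of dx ∧ dy: ∂f_2/∂x - ∂f_1/∂y = ∂(x*(2*x + z))/∂x - ∂(-3*z^2)/∂y = 4*x + z
  coefficient of dx ∧ dz: ∂f_3/∂x - ∂f_1/∂z = ∂(x*z)/∂x - ∂(-3*z^2)/∂z = 7*z
  coefficient of dy ∧ dz: ∂f_3/∂y - ∂f_2/∂z = ∂(x*z)/∂y - ∂(x*(2*x + z))/∂z = -x
Assembling: d(omega) = (4*x + z) dx ∧ dy + (7*z) dx ∧ dz + (-x) dy ∧ dz.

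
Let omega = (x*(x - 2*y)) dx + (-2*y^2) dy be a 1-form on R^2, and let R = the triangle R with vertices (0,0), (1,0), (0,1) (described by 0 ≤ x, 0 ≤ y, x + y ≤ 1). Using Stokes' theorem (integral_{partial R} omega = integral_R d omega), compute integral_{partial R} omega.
integral_(partial R) omega = 1/3

Stokes: integral_partial_R omega = integral_R d omega with d omega = (∂Q/∂x - ∂P/∂y) dx ∧ dy.
  ∂Q/∂x = 0
  ∂P/∂y = -2*x
  integrand = ∂Q/∂x - ∂P/∂y = 2*x.
Integrating over R: integral_0^1 integral_0^{1-x} (2*x) dy dx = 1/3.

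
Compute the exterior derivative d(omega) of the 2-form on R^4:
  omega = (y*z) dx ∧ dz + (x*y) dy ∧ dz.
d(omega) = (y - z) dx ∧ dy ∧ dz

For a 2-form omega = sum_{i<j} g_{ij} dx_i ∧ dx_j, the exterior derivative is
  d(omega) = sum_{i<j} d(g_{ij}) ∧ dx_i ∧ dx_j = sum_{i<j, k} (∂g_{ij}/∂x_k) dx_k ∧ dx_i ∧ dx_j.
Expand each term, using dx_k ∧ dx_i ∧ dx_j = sgn(permutation) dx_{(a)} ∧ dx_{(b)} ∧ dx_{(c)} with (a < b < c) sorted:
  d(y*z) includes (∂/∂y)(y*z) dy = (z) dy, which multiplied by dx ∧ dz gives (-z) dx ∧ dy ∧ dz
  d(x*y) includes (∂/∂x)(x*y) dx = (y) dx, which multiplied by dy ∧ dz gives (y) dx ∧ dy ∧ dz
Collecting like 3-forms: d(omega) = (y - z) dx ∧ dy ∧ dz.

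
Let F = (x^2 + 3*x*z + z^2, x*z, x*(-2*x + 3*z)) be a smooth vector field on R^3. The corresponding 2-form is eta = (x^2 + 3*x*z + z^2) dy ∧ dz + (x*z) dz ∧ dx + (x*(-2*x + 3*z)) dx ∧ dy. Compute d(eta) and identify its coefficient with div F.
d(eta) = (5*x + 3*z) dx ∧ dy ∧ dz; div F = 5*x + 3*z

For a 2-form in R^3 of the form above, applying d gives a 3-form with coefficient ∂P/∂x + ∂Q/∂y + ∂R/∂z:
  ∂P/∂x = 2*x + 3*z
  ∂Q/∂y = 0
  ∂R/∂z = 3*x
Sum = 5*x + 3*z, which is exactly div F.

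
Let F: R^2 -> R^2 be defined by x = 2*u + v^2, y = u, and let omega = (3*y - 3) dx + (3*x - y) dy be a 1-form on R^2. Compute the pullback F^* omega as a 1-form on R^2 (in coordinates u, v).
F^* omega = (11*u + 3*v^2 - 6) du + (6*v*(u - 1)) dv

Using F^*(f dg) = (f ∘ F) d(g ∘ F), substitute each coordinate x_i by F_i(u, v) in f_i, and replace dx_i by d F_i = (∂F_i/∂u) du + (∂F_i/∂v) dv.
  For the x component: f_1(F) = 3*u - 3; d F_1 = (2) du + (2*v) dv
  For the y component: f_2(F) = 5*u + 3*v^2; d F_2 = (1) du + (0) dv
Combining and collecting du, dv coefficients:
  coeff of du: 11*u + 3*v^2 - 6
  coeff of dv: 6*v*(u - 1)
F^* omega = (11*u + 3*v^2 - 6) du + (6*v*(u - 1)) dv.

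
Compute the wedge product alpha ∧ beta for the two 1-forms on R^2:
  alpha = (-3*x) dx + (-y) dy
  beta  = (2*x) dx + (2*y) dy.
alpha ∧ beta = (-4*x*y) dx ∧ dy

Distribute the wedge, using dx_i ∧ dx_j = -dx_j ∧ dx_i and dx_i ∧ dx_i = 0. For each pair (i, j) with i < j, the coefficient of dx_i ∧ dx_j in alpha ∧ beta is (alpha_i * beta_j - alpha_j * beta_i). Collecting: alpha ∧ beta = (-4*x*y) dx ∧ dy.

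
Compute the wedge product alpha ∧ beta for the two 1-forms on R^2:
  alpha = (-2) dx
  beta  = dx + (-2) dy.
alpha ∧ beta = (4) dx ∧ dy

Distribute the wedge, using dx_i ∧ dx_j = -dx_j ∧ dx_i and dx_i ∧ dx_i = 0. For each pair (i, j) with i < j, the coefficient of dx_i ∧ dx_j in alpha ∧ beta is (alpha_i * beta_j - alpha_j * beta_i). Collecting: alpha ∧ beta = (4) dx ∧ dy.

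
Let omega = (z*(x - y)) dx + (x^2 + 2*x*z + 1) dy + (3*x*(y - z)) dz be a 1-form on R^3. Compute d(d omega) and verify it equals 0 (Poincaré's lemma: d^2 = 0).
d(d omega) = 0

Step 1: d omega = sum_{i<j} (∂f_j/∂x_i - ∂f_i/∂x_j) dx_i ∧ dx_j:
  coeff of dx ∧ dy: 2*x + 3*z
  coeff of dx ∧ dz: -x + 4*y - 3*z
  coeff of dy ∧ dz: x
Step 2: Apply d again to each 2-form coefficient. The only possible 3-form in R^3 is dx ∧ dy ∧ dz, with coefficient
  ∂(coeff of dy∧dz)/∂x - ∂(coeff of dx∧dz)/∂y + ∂(coeff of dx∧dy)/∂z
  = ∂/∂x (x) - ∂/∂y (-x + 4*y - 3*z) + ∂/∂z (2*x + 3*z).
Each of these terms simplifies to sums of mixed partials that cancel in pairs. The result is 0 (by equality of mixed partials for smooth functions — Schwarz / Clairaut).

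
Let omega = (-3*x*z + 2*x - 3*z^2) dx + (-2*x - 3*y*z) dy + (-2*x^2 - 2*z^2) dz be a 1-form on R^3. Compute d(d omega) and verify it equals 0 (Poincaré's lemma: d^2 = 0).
d(d omega) = 0

Step 1: d omega = sum_{i<j} (∂f_j/∂x_i - ∂f_i/∂x_j) dx_i ∧ dx_j:
  coeff of dx ∧ dy: -2
  coeff of dx ∧ dz: -x + 6*z
  coeff of dy ∧ dz: 3*y
Step 2: Apply d again to each 2-form coefficient. The only possible 3-form in R^3 is dx ∧ dy ∧ dz, with coefficient
  ∂(coeff of dy∧dz)/∂x - ∂(coeff of dx∧dz)/∂y + ∂(coeff of dx∧dy)/∂z
  = ∂/∂x (3*y) - ∂/∂y (-x + 6*z) + ∂/∂z (-2).
Each of these terms simplifies to sums of mixed partials that cancel in pairs. The result is 0 (by equality of mixed partials for smooth functions — Schwarz / Clairaut).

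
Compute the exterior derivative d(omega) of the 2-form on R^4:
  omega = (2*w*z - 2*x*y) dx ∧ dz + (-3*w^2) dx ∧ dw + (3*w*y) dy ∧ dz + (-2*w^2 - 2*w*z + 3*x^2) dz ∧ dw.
d(omega) = (2*x) dx ∧ dy ∧ dz + (6*x + 2*z) dx ∧ dz ∧ dw + (3*y) dy ∧ dz ∧ dw

For a 2-form omega = sum_{i<j} g_{ij} dx_i ∧ dx_j, the exterior derivative is
  d(omega) = sum_{i<j} d(g_{ij}) ∧ dx_i ∧ dx_j = sum_{i<j, k} (∂g_{ij}/∂x_k) dx_k ∧ dx_i ∧ dx_j.
Expand each term, using dx_k ∧ dx_i ∧ dx_j = sgn(permutation) dx_{(a)} ∧ dx_{(b)} ∧ dx_{(c)} with (a < b < c) sorted:
  d(2*w*z - 2*x*y) includes (∂/∂y)(2*w*z - 2*x*y) dy = (-2*x) dy, which multiplied by dx ∧ dz gives (2*x) dx ∧ dy ∧ dz
  d(2*w*z - 2*x*y) includes (∂/∂w)(2*w*z - 2*x*y) dw = (2*z) dw, which multiplied by dx ∧ dz gives (2*z) dx ∧ dz ∧ dw
  d(3*w*y) includes (∂/∂w)(3*w*y) dw = (3*y) dw, which multiplied by dy ∧ dz gives (3*y) dy ∧ dz ∧ dw
  d(-2*w^2 - 2*w*z + 3*x^2) includes (∂/∂x)(-2*w^2 - 2*w*z + 3*x^2) dx = (6*x) dx, which multiplied by dz ∧ dw gives (6*x) dx ∧ dz ∧ dw
Collecting like 3-forms: d(omega) = (2*x) dx ∧ dy ∧ dz + (6*x + 2*z) dx ∧ dz ∧ dw + (3*y) dy ∧ dz ∧ dw.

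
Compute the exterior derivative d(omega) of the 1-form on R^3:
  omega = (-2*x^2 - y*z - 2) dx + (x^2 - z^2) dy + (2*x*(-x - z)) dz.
d(omega) = (2*x + z) dx ∧ dy + (-4*x + y - 2*z) dx ∧ dz + (2*z) dy ∧ dz

For a 1-form omega = sum_i f_i dx_i, the exterior derivative is
  d(omega) = sum_{i < j} (∂f_j/∂x_i - ∂f_i/∂x_j) dx_i ∧ dx_j.
  coefficient of dx ∧ dy: ∂f_2/∂x - ∂f_1/∂y = ∂(x^2 - z^2)/∂x - ∂(-2*x^2 - y*z - 2)/∂y = 2*x + z
  coefficient of dx ∧ dz: ∂f_3/∂x - ∂f_1/∂z = ∂(2*x*(-x - z))/∂x - ∂(-2*x^2 - y*z - 2)/∂z = -4*x + y - 2*z
  coefficient of dy ∧ dz: ∂f_3/∂y - ∂f_2/∂z = ∂(2*x*(-x - z))/∂y - ∂(x^2 - z^2)/∂z = 2*z
Assembling: d(omega) = (2*x + z) dx ∧ dy + (-4*x + y - 2*z) dx ∧ dz + (2*z) dy ∧ dz.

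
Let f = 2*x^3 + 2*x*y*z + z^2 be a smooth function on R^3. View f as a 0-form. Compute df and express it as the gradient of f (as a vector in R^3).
df = (6*x^2 + 2*y*z) dx + (2*x*z) dy + (2*x*y + 2*z) dz; grad f = (6*x^2 + 2*y*z, 2*x*z, 2*x*y + 2*z)

For a 0-form f, d f = (∂f/∂x) dx + (∂f/∂y) dy + (∂f/∂z) dz. The components of the vector representation are exactly the entries of grad f in Cartesian coordinates:
  ∂f/∂x = 6*x^2 + 2*y*z
  ∂f/∂y = 2*x*z
  ∂f/∂z = 2*x*y + 2*z.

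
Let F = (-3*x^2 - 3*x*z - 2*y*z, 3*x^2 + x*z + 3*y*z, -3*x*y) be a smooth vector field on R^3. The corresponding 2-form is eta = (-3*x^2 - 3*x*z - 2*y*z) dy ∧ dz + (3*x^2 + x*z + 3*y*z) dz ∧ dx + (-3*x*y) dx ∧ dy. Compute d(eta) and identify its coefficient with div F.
d(eta) = (-6*x) dx ∧ dy ∧ dz; div F = -6*x

For a 2-form in R^3 of the form above, applying d gives a 3-form with coefficient ∂P/∂x + ∂Q/∂y + ∂R/∂z:
  ∂P/∂x = -6*x - 3*z
  ∂Q/∂y = 3*z
  ∂R/∂z = 0
Sum = -6*x, which is exactly div F.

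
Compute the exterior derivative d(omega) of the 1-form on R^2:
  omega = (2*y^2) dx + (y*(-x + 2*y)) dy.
d(omega) = (-5*y) dx ∧ dy

For a 1-form omega = sum_i f_i dx_i, the exterior derivative is
  d(omega) = sum_{i < j} (∂f_j/∂x_i - ∂f_i/∂x_j) dx_i ∧ dx_j.
  coefficient of dx ∧ dy: ∂f_2/∂x - ∂f_1/∂y = ∂(y*(-x + 2*y))/∂x - ∂(2*y^2)/∂y = -5*y
Assembling: d(omega) = (-5*y) dx ∧ dy.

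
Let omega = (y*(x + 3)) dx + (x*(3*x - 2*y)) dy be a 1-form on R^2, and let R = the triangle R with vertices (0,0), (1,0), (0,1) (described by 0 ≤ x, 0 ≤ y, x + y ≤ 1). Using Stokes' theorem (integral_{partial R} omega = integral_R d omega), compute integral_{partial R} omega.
integral_(partial R) omega = -1

Stokes: integral_partial_R omega = integral_R d omega with d omega = (∂Q/∂x - ∂P/∂y) dx ∧ dy.
  ∂Q/∂x = 6*x - 2*y
  ∂P/∂y = x + 3
  integrand = ∂Q/∂x - ∂P/∂y = 5*x - 2*y - 3.
Integrating over R: integral_0^1 integral_0^{1-x} (5*x - 2*y - 3) dy dx = -1.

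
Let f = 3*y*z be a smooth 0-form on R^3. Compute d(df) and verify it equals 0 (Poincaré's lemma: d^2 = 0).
d(df) = 0

Step 1: df = sum_i (∂f/∂x_i) dx_i = (0) dx + (3*z) dy + (3*y) dz.
Step 2: Apply d again. Using the 1-form formula, the coefficient of dx ∧ dy in d(df) is ∂^2 f/∂x ∂y - ∂^2 f/∂y ∂x = (0) - (0) = 0 (equality of mixed partials for smooth f).
Similarly for dx ∧ dz and dy ∧ dz — all coefficients vanish. So d(df) = 0.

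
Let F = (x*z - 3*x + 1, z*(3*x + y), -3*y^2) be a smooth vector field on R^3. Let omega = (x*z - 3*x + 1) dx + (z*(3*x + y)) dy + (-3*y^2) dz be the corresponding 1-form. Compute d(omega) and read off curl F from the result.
d(omega) = (-3*x - 7*y) dy ∧ dz + (x) dz ∧ dx + (3*z) dx ∧ dy; curl F = (-3*x - 7*y, x, 3*z)

d omega = sum_{i<j} (∂f_j/∂x_i - ∂f_i/∂x_j) dx_i ∧ dx_j. Under the identification (dy ∧ dz, dz ∧ dx, dx ∧ dy) ↔ (e_x, e_y, e_z), the coefficients are exactly the components of curl F. Compute:
  ∂R/∂y - ∂Q/∂z = (-6*y) - (3*x + y) = -3*x - 7*y
  ∂P/∂z - ∂R/∂x = (x) - (0) = x
  ∂Q/∂x - ∂P/∂y = (3*z) - (0) = 3*z.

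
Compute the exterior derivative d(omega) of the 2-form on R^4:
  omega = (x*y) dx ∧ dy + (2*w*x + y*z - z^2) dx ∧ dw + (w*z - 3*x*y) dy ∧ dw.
d(omega) = (-3*y - z) dx ∧ dy ∧ dw + (-y + 2*z) dx ∧ dz ∧ dw + (-w) dy ∧ dz ∧ dw

For a 2-form omega = sum_{i<j} g_{ij} dx_i ∧ dx_j, the exterior derivative is
  d(omega) = sum_{i<j} d(g_{ij}) ∧ dx_i ∧ dx_j = sum_{i<j, k} (∂g_{ij}/∂x_k) dx_k ∧ dx_i ∧ dx_j.
Expand each term, using dx_k ∧ dx_i ∧ dx_j = sgn(permutation) dx_{(a)} ∧ dx_{(b)} ∧ dx_{(c)} with (a < b < c) sorted:
  d(2*w*x + y*z - z^2) includes (∂/∂y)(2*w*x + y*z - z^2) dy = (z) dy, which multiplied by dx ∧ dw gives (-z) dx ∧ dy ∧ dw
  d(2*w*x + y*z - z^2) includes (∂/∂z)(2*w*x + y*z - z^2) dz = (y - 2*z) dz, which multiplied by dx ∧ dw gives (-y + 2*z) dx ∧ dz ∧ dw
  d(w*z - 3*x*y) includes (∂/∂x)(w*z - 3*x*y) dx = (-3*y) dx, which multiplied by dy ∧ dw gives (-3*y) dx ∧ dy ∧ dw
  d(w*z - 3*x*y) includes (∂/∂z)(w*z - 3*x*y) dz = (w) dz, which multiplied by dy ∧ dw gives (-w) dy ∧ dz ∧ dw
Collecting like 3-forms: d(omega) = (-3*y - z) dx ∧ dy ∧ dw + (-y + 2*z) dx ∧ dz ∧ dw + (-w) dy ∧ dz ∧ dw.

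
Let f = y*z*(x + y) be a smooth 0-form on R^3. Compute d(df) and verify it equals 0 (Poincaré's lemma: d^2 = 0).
d(df) = 0

Step 1: df = sum_i (∂f/∂x_i) dx_i = (y*z) dx + (z*(x + 2*y)) dy + (y*(x + y)) dz.
Step 2: Apply d again. Using the 1-form formula, the coefficient of dx ∧ dy in d(df) is ∂^2 f/∂x ∂y - ∂^2 f/∂y ∂x = (z) - (z) = 0 (equality of mixed partials for smooth f).
Similarly for dx ∧ dz and dy ∧ dz — all coefficients vanish. So d(df) = 0.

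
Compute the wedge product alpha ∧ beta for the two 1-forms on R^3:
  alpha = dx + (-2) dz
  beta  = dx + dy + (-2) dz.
alpha ∧ beta = (1) dx ∧ dy + (2) dy ∧ dz

Distribute the wedge, using dx_i ∧ dx_j = -dx_j ∧ dx_i and dx_i ∧ dx_i = 0. For each pair (i, j) with i < j, the coefficient of dx_i ∧ dx_j in alpha ∧ beta is (alpha_i * beta_j - alpha_j * beta_i). Collecting: alpha ∧ beta = (1) dx ∧ dy + (2) dy ∧ dz.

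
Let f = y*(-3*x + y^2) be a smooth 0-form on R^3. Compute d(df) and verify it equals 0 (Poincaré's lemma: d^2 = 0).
d(df) = 0

Step 1: df = sum_i (∂f/∂x_i) dx_i = (-3*y) dx + (-3*x + 3*y^2) dy + (0) dz.
Step 2: Apply d again. Using the 1-form formula, the coefficient of dx ∧ dy in d(df) is ∂^2 f/∂x ∂y - ∂^2 f/∂y ∂x = (-3) - (-3) = 0 (equality of mixed partials for smooth f).
Similarly for dx ∧ dz and dy ∧ dz — all coefficients vanish. So d(df) = 0.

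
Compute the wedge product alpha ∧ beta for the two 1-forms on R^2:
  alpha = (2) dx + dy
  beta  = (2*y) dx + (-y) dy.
alpha ∧ beta = (-4*y) dx ∧ dy

Distribute the wedge, using dx_i ∧ dx_j = -dx_j ∧ dx_i and dx_i ∧ dx_i = 0. For each pair (i, j) with i < j, the coefficient of dx_i ∧ dx_j in alpha ∧ beta is (alpha_i * beta_j - alpha_j * beta_i). Collecting: alpha ∧ beta = (-4*y) dx ∧ dy.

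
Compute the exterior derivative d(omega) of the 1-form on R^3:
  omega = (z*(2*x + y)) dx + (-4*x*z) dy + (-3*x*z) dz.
d(omega) = (-5*z) dx ∧ dy + (-2*x - y - 3*z) dx ∧ dz + (4*x) dy ∧ dz

For a 1-form omega = sum_i f_i dx_i, the exterior derivative is
  d(omega) = sum_{i < j} (∂f_j/∂x_i - ∂f_i/∂x_j) dx_i ∧ dx_j.
  coefficient of dx ∧ dy: ∂f_2/∂x - ∂f_1/∂y = ∂(-4*x*z)/∂x - ∂(z*(2*x + y))/∂y = -5*z
  coefficient of dx ∧ dz: ∂f_3/∂x - ∂f_1/∂z = ∂(-3*x*z)/∂x - ∂(z*(2*x + y))/∂z = -2*x - y - 3*z
  coefficient of dy ∧ dz: ∂f_3/∂y - ∂f_2/∂z = ∂(-3*x*z)/∂y - ∂(-4*x*z)/∂z = 4*x
Assembling: d(omega) = (-5*z) dx ∧ dy + (-2*x - y - 3*z) dx ∧ dz + (4*x) dy ∧ dz.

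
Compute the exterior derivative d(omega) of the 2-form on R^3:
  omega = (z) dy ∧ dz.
d(omega) = 0

For a 2-form omega = sum_{i<j} g_{ij} dx_i ∧ dx_j, the exterior derivative is
  d(omega) = sum_{i<j} d(g_{ij}) ∧ dx_i ∧ dx_j = sum_{i<j, k} (∂g_{ij}/∂x_k) dx_k ∧ dx_i ∧ dx_j.
Expand each term, using dx_k ∧ dx_i ∧ dx_j = sgn(permutation) dx_{(a)} ∧ dx_{(b)} ∧ dx_{(c)} with (a < b < c) sorted:

Collecting like 3-forms: d(omega) = 0.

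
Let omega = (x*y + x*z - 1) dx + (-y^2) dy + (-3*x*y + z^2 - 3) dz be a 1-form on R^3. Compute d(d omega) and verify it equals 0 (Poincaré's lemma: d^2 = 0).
d(d omega) = 0

Step 1: d omega = sum_{i<j} (∂f_j/∂x_i - ∂f_i/∂x_j) dx_i ∧ dx_j:
  coeff of dx ∧ dy: -x
  coeff of dx ∧ dz: -x - 3*y
  coeff of dy ∧ dz: -3*x
Step 2: Apply d again to each 2-form coefficient. The only possible 3-form in R^3 is dx ∧ dy ∧ dz, with coefficient
  ∂(coeff of dy∧dz)/∂x - ∂(coeff of dx∧dz)/∂y + ∂(coeff of dx∧dy)/∂z
  = ∂/∂x (-3*x) - ∂/∂y (-x - 3*y) + ∂/∂z (-x).
Each of these terms simplifies to sums of mixed partials that cancel in pairs. The result is 0 (by equality of mixed partials for smooth functions — Schwarz / Clairaut).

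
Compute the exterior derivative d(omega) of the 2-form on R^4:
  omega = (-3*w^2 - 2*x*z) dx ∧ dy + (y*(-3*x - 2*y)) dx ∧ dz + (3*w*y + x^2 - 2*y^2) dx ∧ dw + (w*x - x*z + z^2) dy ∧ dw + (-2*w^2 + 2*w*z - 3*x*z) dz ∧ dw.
d(omega) = (x + 4*y) dx ∧ dy ∧ dz + (-8*w + 4*y - z) dx ∧ dy ∧ dw + (x - 2*z) dy ∧ dz ∧ dw + (-3*z) dx ∧ dz ∧ dw

For a 2-form omega = sum_{i<j} g_{ij} dx_i ∧ dx_j, the exterior derivative is
  d(omega) = sum_{i<j} d(g_{ij}) ∧ dx_i ∧ dx_j = sum_{i<j, k} (∂g_{ij}/∂x_k) dx_k ∧ dx_i ∧ dx_j.
Expand each term, using dx_k ∧ dx_i ∧ dx_j = sgn(permutation) dx_{(a)} ∧ dx_{(b)} ∧ dx_{(c)} with (a < b < c) sorted:
  d(-3*w^2 - 2*x*z) includes (∂/∂z)(-3*w^2 - 2*x*z) dz = (-2*x) dz, which multiplied by dx ∧ dy gives (-2*x) dx ∧ dy ∧ dz
  d(-3*w^2 - 2*x*z) includes (∂/∂w)(-3*w^2 - 2*x*z) dw = (-6*w) dw, which multiplied by dx ∧ dy gives (-6*w) dx ∧ dy ∧ dw
  d(y*(-3*x - 2*y)) includes (∂/∂y)(y*(-3*x - 2*y)) dy = (-3*x - 4*y) dy, which multiplied by dx ∧ dz gives (3*x + 4*y) dx ∧ dy ∧ dz
  d(3*w*y + x^2 - 2*y^2) includes (∂/∂y)(3*w*y + x^2 - 2*y^2) dy = (3*w - 4*y) dy, which multiplied by dx ∧ dw gives (-3*w + 4*y) dx ∧ dy ∧ dw
  d(w*x - x*z + z^2) includes (∂/∂x)(w*x - x*z + z^2) dx = (w - z) dx, which multiplied by dy ∧ dw gives (w - z) dx ∧ dy ∧ dw
  d(w*x - x*z + z^2) includes (∂/∂z)(w*x - x*z + z^2) dz = (-x + 2*z) dz, which multiplied by dy ∧ dw gives (x - 2*z) dy ∧ dz ∧ dw
  d(-2*w^2 + 2*w*z - 3*x*z) includes (∂/∂x)(-2*w^2 + 2*w*z - 3*x*z) dx = (-3*z) dx, which multiplied by dz ∧ dw gives (-3*z) dx ∧ dz ∧ dw
Collecting like 3-forms: d(omega) = (x + 4*y) dx ∧ dy ∧ dz + (-8*w + 4*y - z) dx ∧ dy ∧ dw + (x - 2*z) dy ∧ dz ∧ dw + (-3*z) dx ∧ dz ∧ dw.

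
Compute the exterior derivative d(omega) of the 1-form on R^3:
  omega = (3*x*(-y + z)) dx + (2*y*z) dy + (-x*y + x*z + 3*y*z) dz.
d(omega) = (3*x) dx ∧ dy + (-3*x - y + z) dx ∧ dz + (-x - 2*y + 3*z) dy ∧ dz

For a 1-form omega = sum_i f_i dx_i, the exterior derivative is
  d(omega) = sum_{i < j} (∂f_j/∂x_i - ∂f_i/∂x_j) dx_i ∧ dx_j.
  coefficient of dx ∧ dy: ∂f_2/∂x - ∂f_1/∂y = ∂(2*y*z)/∂x - ∂(3*x*(-y + z))/∂y = 3*x
  coefficient of dx ∧ dz: ∂f_3/∂x - ∂f_1/∂z = ∂(-x*y + x*z + 3*y*z)/∂x - ∂(3*x*(-y + z))/∂z = -3*x - y + z
  coefficient of dy ∧ dz: ∂f_3/∂y - ∂f_2/∂z = ∂(-x*y + x*z + 3*y*z)/∂y - ∂(2*y*z)/∂z = -x - 2*y + 3*z
Assembling: d(omega) = (3*x) dx ∧ dy + (-3*x - y + z) dx ∧ dz + (-x - 2*y + 3*z) dy ∧ dz.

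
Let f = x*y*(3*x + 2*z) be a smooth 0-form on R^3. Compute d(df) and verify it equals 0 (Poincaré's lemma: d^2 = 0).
d(df) = 0

Step 1: df = sum_i (∂f/∂x_i) dx_i = (2*y*(3*x + z)) dx + (x*(3*x + 2*z)) dy + (2*x*y) dz.
Step 2: Apply d again. Using the 1-form formula, the coefficient of dx ∧ dy in d(df) is ∂^2 f/∂x ∂y - ∂^2 f/∂y ∂x = (6*x + 2*z) - (6*x + 2*z) = 0 (equality of mixed partials for smooth f).
Similarly for dx ∧ dz and dy ∧ dz — all coefficients vanish. So d(df) = 0.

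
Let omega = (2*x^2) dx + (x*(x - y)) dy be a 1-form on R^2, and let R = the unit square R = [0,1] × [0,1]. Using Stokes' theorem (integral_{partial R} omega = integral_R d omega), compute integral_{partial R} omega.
integral_(partial R) omega = 1/2

Stokes: integral_partial_R omega = integral_R d omega with d omega = (∂Q/∂x - ∂P/∂y) dx ∧ dy.
  ∂Q/∂x = 2*x - y
  ∂P/∂y = 0
  integrand = ∂Q/∂x - ∂P/∂y = 2*x - y.
Integrating over R: integral_0^1 integral_0^1 (2*x - y) dx dy = 1/2.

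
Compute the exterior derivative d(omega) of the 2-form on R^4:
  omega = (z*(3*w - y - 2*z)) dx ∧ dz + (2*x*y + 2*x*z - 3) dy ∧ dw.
d(omega) = (z) dx ∧ dy ∧ dz + (3*z) dx ∧ dz ∧ dw + (2*y + 2*z) dx ∧ dy ∧ dw + (-2*x) dy ∧ dz ∧ dw

For a 2-form omega = sum_{i<j} g_{ij} dx_i ∧ dx_j, the exterior derivative is
  d(omega) = sum_{i<j} d(g_{ij}) ∧ dx_i ∧ dx_j = sum_{i<j, k} (∂g_{ij}/∂x_k) dx_k ∧ dx_i ∧ dx_j.
Expand each term, using dx_k ∧ dx_i ∧ dx_j = sgn(permutation) dx_{(a)} ∧ dx_{(b)} ∧ dx_{(c)} with (a < b < c) sorted:
  d(z*(3*w - y - 2*z)) includes (∂/∂y)(z*(3*w - y - 2*z)) dy = (-z) dy, which multiplied by dx ∧ dz gives (z) dx ∧ dy ∧ dz
  d(z*(3*w - y - 2*z)) includes (∂/∂w)(z*(3*w - y - 2*z)) dw = (3*z) dw, which multiplied by dx ∧ dz gives (3*z) dx ∧ dz ∧ dw
  d(2*x*y + 2*x*z - 3) includes (∂/∂x)(2*x*y + 2*x*z - 3) dx = (2*y + 2*z) dx, which multiplied by dy ∧ dw gives (2*y + 2*z) dx ∧ dy ∧ dw
  d(2*x*y + 2*x*z - 3) includes (∂/∂z)(2*x*y + 2*x*z - 3) dz = (2*x) dz, which multiplied by dy ∧ dw gives (-2*x) dy ∧ dz ∧ dw
Collecting like 3-forms: d(omega) = (z) dx ∧ dy ∧ dz + (3*z) dx ∧ dz ∧ dw + (2*y + 2*z) dx ∧ dy ∧ dw + (-2*x) dy ∧ dz ∧ dw.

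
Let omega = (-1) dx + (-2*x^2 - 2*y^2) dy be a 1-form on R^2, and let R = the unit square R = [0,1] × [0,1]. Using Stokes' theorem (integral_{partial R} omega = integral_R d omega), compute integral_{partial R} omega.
integral_(partial R) omega = -2

Stokes: integral_partial_R omega = integral_R d omega with d omega = (∂Q/∂x - ∂P/∂y) dx ∧ dy.
  ∂Q/∂x = -4*x
  ∂P/∂y = 0
  integrand = ∂Q/∂x - ∂P/∂y = -4*x.
Integrating over R: integral_0^1 integral_0^1 (-4*x) dx dy = -2.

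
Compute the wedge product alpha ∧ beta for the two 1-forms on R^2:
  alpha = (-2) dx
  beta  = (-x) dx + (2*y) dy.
alpha ∧ beta = (-4*y) dx ∧ dy

Distribute the wedge, using dx_i ∧ dx_j = -dx_j ∧ dx_i and dx_i ∧ dx_i = 0. For each pair (i, j) with i < j, the coefficient of dx_i ∧ dx_j in alpha ∧ beta is (alpha_i * beta_j - alpha_j * beta_i). Collecting: alpha ∧ beta = (-4*y) dx ∧ dy.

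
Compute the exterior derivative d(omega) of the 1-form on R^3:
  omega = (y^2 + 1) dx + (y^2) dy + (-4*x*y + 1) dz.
d(omega) = (-2*y) dx ∧ dy + (-4*y) dx ∧ dz + (-4*x) dy ∧ dz

For a 1-form omega = sum_i f_i dx_i, the exterior derivative is
  d(omega) = sum_{i < j} (∂f_j/∂x_i - ∂f_i/∂x_j) dx_i ∧ dx_j.
  coefficient of dx ∧ dy: ∂f_2/∂x - ∂f_1/∂y = ∂(y^2)/∂x - ∂(y^2 + 1)/∂y = -2*y
  coefficient of dx ∧ dz: ∂f_3/∂x - ∂f_1/∂z = ∂(-4*x*y + 1)/∂x - ∂(y^2 + 1)/∂z = -4*y
  coefficient of dy ∧ dz: ∂f_3/∂y - ∂f_2/∂z = ∂(-4*x*y + 1)/∂y - ∂(y^2)/∂z = -4*x
Assembling: d(omega) = (-2*y) dx ∧ dy + (-4*y) dx ∧ dz + (-4*x) dy ∧ dz.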